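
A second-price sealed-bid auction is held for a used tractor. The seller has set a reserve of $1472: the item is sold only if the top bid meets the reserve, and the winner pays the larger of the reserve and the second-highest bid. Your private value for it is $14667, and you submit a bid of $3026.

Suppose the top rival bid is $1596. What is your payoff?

Your bid $3026 is the highest and exceeds the reserve.
Price = max(second-highest bid, reserve) = max($1596, $1472) = $1596.
Payoff = $14667 − $1596 = $13071.

$13071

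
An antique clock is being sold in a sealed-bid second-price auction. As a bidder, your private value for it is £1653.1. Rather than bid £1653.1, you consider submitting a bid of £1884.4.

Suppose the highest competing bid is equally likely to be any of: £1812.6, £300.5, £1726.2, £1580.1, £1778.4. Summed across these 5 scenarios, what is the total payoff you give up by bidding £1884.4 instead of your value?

The deviation costs you only when the competing bid falls strictly between £1653.1 and £1884.4; elsewhere both bids give the same outcome.
£1812.6: truthful payoff £0, deviation payoff −£159.5 → loss £159.5.
£300.5: outcomes coincide → loss £0.
£1726.2: truthful payoff £0, deviation payoff −£73.1 → loss £73.1.
£1580.1: outcomes coincide → loss £0.
£1778.4: truthful payoff £0, deviation payoff −£125.3 → loss £125.3.
Total loss = £159.5 + £73.1 + £125.3 = £357.9.

£357.9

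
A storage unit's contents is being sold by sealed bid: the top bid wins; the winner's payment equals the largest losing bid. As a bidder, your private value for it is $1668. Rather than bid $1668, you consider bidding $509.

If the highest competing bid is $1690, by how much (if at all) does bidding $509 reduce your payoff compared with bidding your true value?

Bidding your value $1668: you lose (since $1668 < $1690). Payoff $0.
Bidding $509: you lose. Payoff $0.
Difference = $0 − $0 = $0; both bids lead to the same outcome because the competing bid is above both your value and your alternative bid.

$0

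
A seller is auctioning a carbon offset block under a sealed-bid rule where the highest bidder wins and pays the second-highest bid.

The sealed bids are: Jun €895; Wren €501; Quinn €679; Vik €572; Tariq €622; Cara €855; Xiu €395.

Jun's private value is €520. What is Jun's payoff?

−€335

Highest bid: Jun at €895, so Jun wins.
Second-highest bid: Cara at €855 — that is the price the winner pays.
Jun's payoff = value − price = €520 − €855 = −€335.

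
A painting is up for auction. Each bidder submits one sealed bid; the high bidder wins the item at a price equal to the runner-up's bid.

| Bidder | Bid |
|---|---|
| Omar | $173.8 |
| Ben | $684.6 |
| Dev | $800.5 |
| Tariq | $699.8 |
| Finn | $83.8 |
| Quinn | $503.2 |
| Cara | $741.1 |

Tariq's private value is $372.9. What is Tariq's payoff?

Highest bid: Dev at $800.5, so Dev wins.
Second-highest bid: Cara at $741.1 — that is the price the winner pays.
Tariq did not win, so Tariq pays nothing and receives nothing: payoff $0.

$0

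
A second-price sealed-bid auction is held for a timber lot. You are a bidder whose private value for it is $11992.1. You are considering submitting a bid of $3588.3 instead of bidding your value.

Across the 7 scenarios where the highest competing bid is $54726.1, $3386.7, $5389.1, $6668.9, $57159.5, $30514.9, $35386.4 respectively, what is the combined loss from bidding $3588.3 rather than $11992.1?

The deviation costs you only when the competing bid falls strictly between $3588.3 and $11992.1; elsewhere both bids give the same outcome.
$54726.1: outcomes coincide → loss $0.
$3386.7: outcomes coincide → loss $0.
$5389.1: truthful payoff $6603, deviation payoff $0 → loss $6603.
$6668.9: truthful payoff $5323.2, deviation payoff $0 → loss $5323.2.
$57159.5: outcomes coincide → loss $0.
$30514.9: outcomes coincide → loss $0.
$35386.4: outcomes coincide → loss $0.
Total loss = $6603 + $5323.2 = $11926.2.

$11926.2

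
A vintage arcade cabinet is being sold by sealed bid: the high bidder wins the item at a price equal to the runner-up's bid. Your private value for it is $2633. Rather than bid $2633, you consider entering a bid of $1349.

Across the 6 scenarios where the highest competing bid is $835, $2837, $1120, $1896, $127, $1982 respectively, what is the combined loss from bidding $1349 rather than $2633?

$1388

The deviation costs you only when the competing bid falls strictly between $1349 and $2633; elsewhere both bids give the same outcome.
$835: outcomes coincide → loss $0.
$2837: outcomes coincide → loss $0.
$1120: outcomes coincide → loss $0.
$1896: truthful payoff $737, deviation payoff $0 → loss $737.
$127: outcomes coincide → loss $0.
$1982: truthful payoff $651, deviation payoff $0 → loss $651.
Total loss = $737 + $651 = $1388.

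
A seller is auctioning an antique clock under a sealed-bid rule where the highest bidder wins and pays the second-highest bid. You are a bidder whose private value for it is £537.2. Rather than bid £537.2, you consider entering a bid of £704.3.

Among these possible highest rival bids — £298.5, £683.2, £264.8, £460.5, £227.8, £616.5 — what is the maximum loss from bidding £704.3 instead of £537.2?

£146

£298.5: same outcome either way → loss £0.
£683.2: truthful gives £0, deviation gives −£146 → loss £146.
£264.8: same outcome either way → loss £0.
£460.5: same outcome either way → loss £0.
£227.8: same outcome either way → loss £0.
£616.5: truthful gives £0, deviation gives −£79.3 → loss £79.3.
Maximum loss: £146.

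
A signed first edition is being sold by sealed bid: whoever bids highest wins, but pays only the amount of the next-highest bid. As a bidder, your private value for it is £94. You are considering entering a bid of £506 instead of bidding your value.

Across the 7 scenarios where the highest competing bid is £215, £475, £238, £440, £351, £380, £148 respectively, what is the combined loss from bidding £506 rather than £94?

£1589

The deviation costs you only when the competing bid falls strictly between £94 and £506; elsewhere both bids give the same outcome.
£215: truthful payoff £0, deviation payoff −£121 → loss £121.
£475: truthful payoff £0, deviation payoff −£381 → loss £381.
£238: truthful payoff £0, deviation payoff −£144 → loss £144.
£440: truthful payoff £0, deviation payoff −£346 → loss £346.
£351: truthful payoff £0, deviation payoff −£257 → loss £257.
£380: truthful payoff £0, deviation payoff −£286 → loss £286.
£148: truthful payoff £0, deviation payoff −£54 → loss £54.
Total loss = £121 + £381 + £144 + £346 + £257 + £286 + £54 = £1589.
Truthful bidding weakly dominates here: raising your bid can only win items priced above your value, and lowering it can only forfeit items priced below.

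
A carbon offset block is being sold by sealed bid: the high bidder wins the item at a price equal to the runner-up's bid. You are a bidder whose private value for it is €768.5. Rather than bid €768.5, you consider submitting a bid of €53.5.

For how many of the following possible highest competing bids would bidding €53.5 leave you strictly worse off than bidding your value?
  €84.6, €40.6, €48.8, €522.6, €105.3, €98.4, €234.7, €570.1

The deviation hurts exactly when the highest competing bid lies strictly between €53.5 and €768.5 — underbidding then forfeits a profitable win.
€84.6: inside the interval → strictly worse (loss €683.9).
€40.6: below both → same outcome either way.
€48.8: below both → same outcome either way.
€522.6: inside the interval → strictly worse (loss €245.9).
€105.3: inside the interval → strictly worse (loss €663.2).
€98.4: inside the interval → strictly worse (loss €670.1).
€234.7: inside the interval → strictly worse (loss €533.8).
€570.1: inside the interval → strictly worse (loss €198.4).
Count: 6.

6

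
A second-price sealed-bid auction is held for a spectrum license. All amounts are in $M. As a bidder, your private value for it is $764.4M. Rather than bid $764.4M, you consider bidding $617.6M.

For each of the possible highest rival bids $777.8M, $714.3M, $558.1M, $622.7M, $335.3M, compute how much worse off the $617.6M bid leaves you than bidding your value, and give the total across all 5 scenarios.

$191.8M

The deviation costs you only when the competing bid falls strictly between $617.6M and $764.4M; elsewhere both bids give the same outcome.
$777.8M: outcomes coincide → loss $0M.
$714.3M: truthful payoff $50.1M, deviation payoff $0M → loss $50.1M.
$558.1M: outcomes coincide → loss $0M.
$622.7M: truthful payoff $141.7M, deviation payoff $0M → loss $141.7M.
$335.3M: outcomes coincide → loss $0M.
Total loss = $50.1M + $141.7M = $191.8M.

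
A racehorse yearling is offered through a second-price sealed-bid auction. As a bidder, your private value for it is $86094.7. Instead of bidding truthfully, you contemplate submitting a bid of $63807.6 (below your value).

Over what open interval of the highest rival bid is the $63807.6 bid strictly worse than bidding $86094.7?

($63807.6, $86094.7)

If the competing bid is below $63807.6, both bids win at the same price — no difference.
If it is above $86094.7, both bids lose — no difference.
If it lies strictly between $63807.6 and $86094.7, bidding your value wins at a price below your value (positive payoff) while bidding $63807.6 loses (payoff 0).
So the deviation strictly hurts on the open interval ($63807.6, $86094.7).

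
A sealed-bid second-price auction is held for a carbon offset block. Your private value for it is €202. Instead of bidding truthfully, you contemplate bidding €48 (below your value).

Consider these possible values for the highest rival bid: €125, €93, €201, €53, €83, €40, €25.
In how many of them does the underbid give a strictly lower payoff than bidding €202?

The deviation hurts exactly when the highest competing bid lies strictly between €48 and €202 — underbidding then forfeits a profitable win.
€125: inside the interval → strictly worse (loss €77).
€93: inside the interval → strictly worse (loss €109).
€201: inside the interval → strictly worse (loss €1).
€53: inside the interval → strictly worse (loss €149).
€83: inside the interval → strictly worse (loss €119).
€40: below both → same outcome either way.
€25: below both → same outcome either way.
Count: 5.

5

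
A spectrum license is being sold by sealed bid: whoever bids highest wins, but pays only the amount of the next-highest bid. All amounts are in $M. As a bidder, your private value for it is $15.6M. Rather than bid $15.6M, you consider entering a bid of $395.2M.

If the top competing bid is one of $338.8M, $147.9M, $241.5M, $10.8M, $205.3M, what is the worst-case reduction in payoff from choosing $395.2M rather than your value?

$338.8M: truthful gives $0M, deviation gives −$323.2M → loss $323.2M.
$147.9M: truthful gives $0M, deviation gives −$132.3M → loss $132.3M.
$241.5M: truthful gives $0M, deviation gives −$225.9M → loss $225.9M.
$10.8M: same outcome either way → loss $0M.
$205.3M: truthful gives $0M, deviation gives −$189.7M → loss $189.7M.
Maximum loss: $323.2M.

$323.2M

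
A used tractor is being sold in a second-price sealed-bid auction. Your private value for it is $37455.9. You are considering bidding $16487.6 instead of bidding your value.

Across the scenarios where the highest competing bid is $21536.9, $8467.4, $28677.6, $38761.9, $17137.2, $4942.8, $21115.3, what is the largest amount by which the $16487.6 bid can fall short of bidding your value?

$21536.9: truthful gives $15919, deviation gives $0 → loss $15919.
$8467.4: same outcome either way → loss $0.
$28677.6: truthful gives $8778.3, deviation gives $0 → loss $8778.3.
$38761.9: same outcome either way → loss $0.
$17137.2: truthful gives $20318.7, deviation gives $0 → loss $20318.7.
$4942.8: same outcome either way → loss $0.
$21115.3: truthful gives $16340.6, deviation gives $0 → loss $16340.6.
Maximum loss: $20318.7.

$20318.7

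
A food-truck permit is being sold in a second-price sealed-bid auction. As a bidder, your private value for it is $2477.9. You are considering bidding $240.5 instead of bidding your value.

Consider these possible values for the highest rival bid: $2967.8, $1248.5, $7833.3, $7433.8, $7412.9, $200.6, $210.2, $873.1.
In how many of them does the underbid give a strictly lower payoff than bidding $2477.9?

2

The deviation hurts exactly when the highest competing bid lies strictly between $240.5 and $2477.9 — underbidding then forfeits a profitable win.
$2967.8: above both → same outcome either way.
$1248.5: inside the interval → strictly worse (loss $1229.4).
$7833.3: above both → same outcome either way.
$7433.8: above both → same outcome either way.
$7412.9: above both → same outcome either way.
$200.6: below both → same outcome either way.
$210.2: below both → same outcome either way.
$873.1: inside the interval → strictly worse (loss $1604.8).
Count: 2.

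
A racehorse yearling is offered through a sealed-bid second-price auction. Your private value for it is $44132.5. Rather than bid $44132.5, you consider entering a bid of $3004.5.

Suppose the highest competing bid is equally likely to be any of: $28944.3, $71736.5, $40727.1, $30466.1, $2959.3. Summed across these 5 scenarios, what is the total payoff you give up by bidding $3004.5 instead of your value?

The deviation costs you only when the competing bid falls strictly between $3004.5 and $44132.5; elsewhere both bids give the same outcome.
$28944.3: truthful payoff $15188.2, deviation payoff $0 → loss $15188.2.
$71736.5: outcomes coincide → loss $0.
$40727.1: truthful payoff $3405.4, deviation payoff $0 → loss $3405.4.
$30466.1: truthful payoff $13666.4, deviation payoff $0 → loss $13666.4.
$2959.3: outcomes coincide → loss $0.
Total loss = $15188.2 + $3405.4 + $13666.4 = $32260.

$32260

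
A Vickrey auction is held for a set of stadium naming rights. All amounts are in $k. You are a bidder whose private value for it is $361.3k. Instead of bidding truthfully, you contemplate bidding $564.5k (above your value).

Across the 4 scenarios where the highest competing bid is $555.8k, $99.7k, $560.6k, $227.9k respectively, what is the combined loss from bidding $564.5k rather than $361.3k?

$393.8k

The deviation costs you only when the competing bid falls strictly between $361.3k and $564.5k; elsewhere both bids give the same outcome.
$555.8k: truthful payoff $0k, deviation payoff −$194.5k → loss $194.5k.
$99.7k: outcomes coincide → loss $0k.
$560.6k: truthful payoff $0k, deviation payoff −$199.3k → loss $199.3k.
$227.9k: outcomes coincide → loss $0k.
Total loss = $194.5k + $199.3k = $393.8k.
Truthful bidding weakly dominates here: raising your bid can only win items priced above your value, and lowering it can only forfeit items priced below.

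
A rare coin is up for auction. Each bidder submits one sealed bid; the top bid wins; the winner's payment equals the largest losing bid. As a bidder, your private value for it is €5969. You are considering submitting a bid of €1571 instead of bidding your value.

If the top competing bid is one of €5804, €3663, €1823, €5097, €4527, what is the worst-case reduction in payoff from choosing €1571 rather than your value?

€5804: truthful gives €165, deviation gives €0 → loss €165.
€3663: truthful gives €2306, deviation gives €0 → loss €2306.
€1823: truthful gives €4146, deviation gives €0 → loss €4146.
€5097: truthful gives €872, deviation gives €0 → loss €872.
€4527: truthful gives €1442, deviation gives €0 → loss €1442.
Maximum loss: €4146.

€4146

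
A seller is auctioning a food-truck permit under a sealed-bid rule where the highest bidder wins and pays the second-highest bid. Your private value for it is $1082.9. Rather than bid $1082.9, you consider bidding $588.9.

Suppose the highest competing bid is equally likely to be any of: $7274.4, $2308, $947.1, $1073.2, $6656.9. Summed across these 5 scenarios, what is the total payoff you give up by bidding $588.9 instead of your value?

$145.5

The deviation costs you only when the competing bid falls strictly between $588.9 and $1082.9; elsewhere both bids give the same outcome.
$7274.4: outcomes coincide → loss $0.
$2308: outcomes coincide → loss $0.
$947.1: truthful payoff $135.8, deviation payoff $0 → loss $135.8.
$1073.2: truthful payoff $9.7, deviation payoff $0 → loss $9.7.
$6656.9: outcomes coincide → loss $0.
Total loss = $135.8 + $9.7 = $145.5.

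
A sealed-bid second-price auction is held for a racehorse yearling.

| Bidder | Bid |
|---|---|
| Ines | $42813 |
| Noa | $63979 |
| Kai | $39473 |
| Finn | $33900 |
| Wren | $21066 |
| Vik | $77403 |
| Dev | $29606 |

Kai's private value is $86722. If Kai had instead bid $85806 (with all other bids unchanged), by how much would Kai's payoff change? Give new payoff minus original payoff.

The highest bid among the other bidders is $77403; Kai's bid doesn't change that.
Original bid $39473: Kai is not highest (top rival bid is $77403); payoff $0.
Alternative bid $85806: Kai is highest, pays the top rival bid $77403; payoff $86722 − $77403 = $9319.
Change in payoff = $9319 − ($0) = $9319.

$9319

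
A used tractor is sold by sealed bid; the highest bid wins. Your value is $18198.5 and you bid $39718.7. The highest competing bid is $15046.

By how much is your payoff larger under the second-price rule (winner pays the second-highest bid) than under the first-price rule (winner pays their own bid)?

$24672.7

You have the highest bid, so you win under either rule.
Second-price: pay $15046 → payoff $3152.5.
First-price: pay your own bid $39718.7 → payoff −$21520.2.
Difference = $3152.5 − (−$21520.2) = $24672.7.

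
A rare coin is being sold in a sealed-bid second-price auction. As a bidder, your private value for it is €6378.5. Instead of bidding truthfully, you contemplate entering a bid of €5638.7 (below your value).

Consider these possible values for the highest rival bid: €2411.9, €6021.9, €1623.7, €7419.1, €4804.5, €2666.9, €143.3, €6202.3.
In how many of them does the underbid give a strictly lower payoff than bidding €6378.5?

The deviation hurts exactly when the highest competing bid lies strictly between €5638.7 and €6378.5 — underbidding then forfeits a profitable win.
€2411.9: below both → same outcome either way.
€6021.9: inside the interval → strictly worse (loss €356.6).
€1623.7: below both → same outcome either way.
€7419.1: above both → same outcome either way.
€4804.5: below both → same outcome either way.
€2666.9: below both → same outcome either way.
€143.3: below both → same outcome either way.
€6202.3: inside the interval → strictly worse (loss €176.2).
Count: 2.

2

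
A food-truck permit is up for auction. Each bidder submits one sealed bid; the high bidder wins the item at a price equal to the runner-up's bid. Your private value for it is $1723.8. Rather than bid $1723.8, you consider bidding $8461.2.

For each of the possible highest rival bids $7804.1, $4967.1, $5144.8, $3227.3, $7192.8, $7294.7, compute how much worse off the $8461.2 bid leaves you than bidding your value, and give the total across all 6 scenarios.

The deviation costs you only when the competing bid falls strictly between $1723.8 and $8461.2; elsewhere both bids give the same outcome.
$7804.1: truthful payoff $0, deviation payoff −$6080.3 → loss $6080.3.
$4967.1: truthful payoff $0, deviation payoff −$3243.3 → loss $3243.3.
$5144.8: truthful payoff $0, deviation payoff −$3421 → loss $3421.
$3227.3: truthful payoff $0, deviation payoff −$1503.5 → loss $1503.5.
$7192.8: truthful payoff $0, deviation payoff −$5469 → loss $5469.
$7294.7: truthful payoff $0, deviation payoff −$5570.9 → loss $5570.9.
Total loss = $6080.3 + $3243.3 + $3421 + $1503.5 + $5469 + $5570.9 = $25288.

$25288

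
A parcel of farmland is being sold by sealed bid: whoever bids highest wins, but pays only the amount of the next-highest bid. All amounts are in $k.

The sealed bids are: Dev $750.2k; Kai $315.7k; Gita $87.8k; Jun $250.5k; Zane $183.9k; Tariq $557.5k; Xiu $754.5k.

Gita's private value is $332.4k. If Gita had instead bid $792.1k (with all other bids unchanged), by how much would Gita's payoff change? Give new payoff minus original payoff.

The highest bid among the other bidders is $754.5k; Gita's bid doesn't change that.
Original bid $87.8k: Gita is not highest (top rival bid is $754.5k); payoff $0k.
Alternative bid $792.1k: Gita is highest, pays the top rival bid $754.5k; payoff $332.4k − $754.5k = −$422.1k.
Change in payoff = −$422.1k − ($0k) = −$422.1k.

−$422.1k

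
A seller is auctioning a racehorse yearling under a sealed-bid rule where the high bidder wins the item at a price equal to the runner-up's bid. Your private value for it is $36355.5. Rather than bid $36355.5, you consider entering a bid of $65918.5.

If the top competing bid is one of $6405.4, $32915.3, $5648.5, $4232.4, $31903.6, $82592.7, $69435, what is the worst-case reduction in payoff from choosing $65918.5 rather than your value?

$0

$6405.4: same outcome either way → loss $0.
$32915.3: same outcome either way → loss $0.
$5648.5: same outcome either way → loss $0.
$4232.4: same outcome either way → loss $0.
$31903.6: same outcome either way → loss $0.
$82592.7: same outcome either way → loss $0.
$69435: same outcome either way → loss $0.
Maximum loss: $0.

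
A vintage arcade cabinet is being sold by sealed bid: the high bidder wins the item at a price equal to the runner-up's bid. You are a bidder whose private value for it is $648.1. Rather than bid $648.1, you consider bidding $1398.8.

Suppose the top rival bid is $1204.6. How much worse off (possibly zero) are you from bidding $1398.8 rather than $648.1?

Bidding your value $648.1: you lose (since $648.1 < $1204.6). Payoff $0.
Bidding $1398.8: you win and pay $1204.6. Payoff $648.1 − $1204.6 = −$556.5.
The competing bid $1204.6 lies between your value and your inflated bid, so overbidding wins an item priced above your value.
Loss from deviating = $0 − (−$556.5) = $556.5.
Because the price is fixed by the runner-up's bid, deviating from your value can only change a good outcome into a bad one — never the reverse.

$556.5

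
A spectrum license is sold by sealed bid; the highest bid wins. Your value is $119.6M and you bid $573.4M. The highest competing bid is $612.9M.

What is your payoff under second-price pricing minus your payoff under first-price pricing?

Your bid $573.4M is below $612.9M, so you lose under either rule.
Payoff is $0M in both cases; difference = $0M.

$0M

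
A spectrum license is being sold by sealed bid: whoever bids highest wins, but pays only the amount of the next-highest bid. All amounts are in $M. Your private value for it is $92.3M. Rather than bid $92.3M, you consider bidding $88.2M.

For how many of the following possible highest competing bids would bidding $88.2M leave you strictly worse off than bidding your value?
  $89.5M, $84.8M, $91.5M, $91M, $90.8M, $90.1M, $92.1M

The deviation hurts exactly when the highest competing bid lies strictly between $88.2M and $92.3M — underbidding then forfeits a profitable win.
$89.5M: inside the interval → strictly worse (loss $2.8M).
$84.8M: below both → same outcome either way.
$91.5M: inside the interval → strictly worse (loss $0.8M).
$91M: inside the interval → strictly worse (loss $1.3M).
$90.8M: inside the interval → strictly worse (loss $1.5M).
$90.1M: inside the interval → strictly worse (loss $2.2M).
$92.1M: inside the interval → strictly worse (loss $0.2M).
Count: 6.

6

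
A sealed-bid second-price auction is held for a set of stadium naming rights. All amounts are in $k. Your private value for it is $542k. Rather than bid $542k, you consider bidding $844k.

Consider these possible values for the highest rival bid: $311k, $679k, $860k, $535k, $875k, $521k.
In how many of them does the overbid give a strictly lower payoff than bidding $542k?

The deviation hurts exactly when the highest competing bid lies strictly between $542k and $844k — overbidding then wins at a price above your value.
$311k: below both → same outcome either way.
$679k: inside the interval → strictly worse (loss $137k).
$860k: above both → same outcome either way.
$535k: below both → same outcome either way.
$875k: above both → same outcome either way.
$521k: below both → same outcome either way.
Count: 1.

1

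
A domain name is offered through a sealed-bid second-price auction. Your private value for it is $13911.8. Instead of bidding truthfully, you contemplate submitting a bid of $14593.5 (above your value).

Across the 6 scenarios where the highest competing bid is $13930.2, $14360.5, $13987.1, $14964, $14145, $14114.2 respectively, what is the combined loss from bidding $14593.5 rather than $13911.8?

The deviation costs you only when the competing bid falls strictly between $13911.8 and $14593.5; elsewhere both bids give the same outcome.
$13930.2: truthful payoff $0, deviation payoff −$18.4 → loss $18.4.
$14360.5: truthful payoff $0, deviation payoff −$448.7 → loss $448.7.
$13987.1: truthful payoff $0, deviation payoff −$75.3 → loss $75.3.
$14964: outcomes coincide → loss $0.
$14145: truthful payoff $0, deviation payoff −$233.2 → loss $233.2.
$14114.2: truthful payoff $0, deviation payoff −$202.4 → loss $202.4.
Total loss = $18.4 + $448.7 + $75.3 + $233.2 + $202.4 = $978.

$978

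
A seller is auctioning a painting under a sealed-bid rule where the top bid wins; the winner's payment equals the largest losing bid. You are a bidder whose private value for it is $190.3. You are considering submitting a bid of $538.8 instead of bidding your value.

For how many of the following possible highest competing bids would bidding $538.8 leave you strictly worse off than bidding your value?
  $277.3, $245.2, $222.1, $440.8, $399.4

5

The deviation hurts exactly when the highest competing bid lies strictly between $190.3 and $538.8 — overbidding then wins at a price above your value.
$277.3: inside the interval → strictly worse (loss $87).
$245.2: inside the interval → strictly worse (loss $54.9).
$222.1: inside the interval → strictly worse (loss $31.8).
$440.8: inside the interval → strictly worse (loss $250.5).
$399.4: inside the interval → strictly worse (loss $209.1).
Count: 5.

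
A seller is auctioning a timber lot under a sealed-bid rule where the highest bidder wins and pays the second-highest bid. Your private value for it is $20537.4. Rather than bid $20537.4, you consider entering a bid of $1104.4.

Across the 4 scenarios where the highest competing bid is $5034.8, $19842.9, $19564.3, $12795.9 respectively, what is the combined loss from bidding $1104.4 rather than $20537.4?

The deviation costs you only when the competing bid falls strictly between $1104.4 and $20537.4; elsewhere both bids give the same outcome.
$5034.8: truthful payoff $15502.6, deviation payoff $0 → loss $15502.6.
$19842.9: truthful payoff $694.5, deviation payoff $0 → loss $694.5.
$19564.3: truthful payoff $973.1, deviation payoff $0 → loss $973.1.
$12795.9: truthful payoff $7741.5, deviation payoff $0 → loss $7741.5.
Total loss = $15502.6 + $694.5 + $973.1 + $7741.5 = $24911.7.

$24911.7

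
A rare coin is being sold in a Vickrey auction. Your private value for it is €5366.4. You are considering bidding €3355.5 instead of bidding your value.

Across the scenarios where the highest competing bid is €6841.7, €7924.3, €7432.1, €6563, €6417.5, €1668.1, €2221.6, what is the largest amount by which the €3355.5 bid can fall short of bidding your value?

€6841.7: same outcome either way → loss €0.
€7924.3: same outcome either way → loss €0.
€7432.1: same outcome either way → loss €0.
€6563: same outcome either way → loss €0.
€6417.5: same outcome either way → loss €0.
€1668.1: same outcome either way → loss €0.
€2221.6: same outcome either way → loss €0.
Maximum loss: €0.

€0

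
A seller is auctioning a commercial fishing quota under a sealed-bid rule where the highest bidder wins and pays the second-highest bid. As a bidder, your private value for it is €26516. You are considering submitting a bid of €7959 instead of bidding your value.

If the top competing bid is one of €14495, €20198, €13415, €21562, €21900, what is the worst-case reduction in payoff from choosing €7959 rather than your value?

€14495: truthful gives €12021, deviation gives €0 → loss €12021.
€20198: truthful gives €6318, deviation gives €0 → loss €6318.
€13415: truthful gives €13101, deviation gives €0 → loss €13101.
€21562: truthful gives €4954, deviation gives €0 → loss €4954.
€21900: truthful gives €4616, deviation gives €0 → loss €4616.
Maximum loss: €13101.

€13101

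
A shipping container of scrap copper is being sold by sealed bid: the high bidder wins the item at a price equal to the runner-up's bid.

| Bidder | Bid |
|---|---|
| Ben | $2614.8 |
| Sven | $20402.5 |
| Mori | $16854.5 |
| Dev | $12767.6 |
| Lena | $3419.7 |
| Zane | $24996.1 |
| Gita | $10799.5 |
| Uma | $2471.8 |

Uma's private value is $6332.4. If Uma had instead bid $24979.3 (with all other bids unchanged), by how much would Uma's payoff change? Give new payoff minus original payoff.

$0

The highest bid among the other bidders is $24996.1; Uma's bid doesn't change that.
Original bid $2471.8: Uma is not highest (top rival bid is $24996.1); payoff $0.
Alternative bid $24979.3: Uma is not highest (top rival bid is $24996.1); payoff $0.
Change in payoff = $0 − ($0) = $0.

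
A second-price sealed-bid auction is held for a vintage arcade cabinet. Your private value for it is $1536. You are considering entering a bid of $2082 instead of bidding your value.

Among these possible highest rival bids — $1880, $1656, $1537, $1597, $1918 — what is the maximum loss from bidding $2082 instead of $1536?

$382

$1880: truthful gives $0, deviation gives −$344 → loss $344.
$1656: truthful gives $0, deviation gives −$120 → loss $120.
$1537: truthful gives $0, deviation gives −$1 → loss $1.
$1597: truthful gives $0, deviation gives −$61 → loss $61.
$1918: truthful gives $0, deviation gives −$382 → loss $382.
Maximum loss: $382.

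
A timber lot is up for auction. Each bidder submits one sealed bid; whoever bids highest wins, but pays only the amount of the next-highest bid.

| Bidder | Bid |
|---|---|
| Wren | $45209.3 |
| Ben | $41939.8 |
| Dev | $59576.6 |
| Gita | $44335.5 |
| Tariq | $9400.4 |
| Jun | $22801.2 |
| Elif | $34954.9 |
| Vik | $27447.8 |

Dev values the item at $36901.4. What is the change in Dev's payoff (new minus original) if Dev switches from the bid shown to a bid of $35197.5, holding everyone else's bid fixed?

$8307.9

The highest bid among the other bidders is $45209.3; Dev's bid doesn't change that.
Original bid $59576.6: Dev is highest, pays the top rival bid $45209.3; payoff $36901.4 − $45209.3 = −$8307.9.
Alternative bid $35197.5: Dev is not highest (top rival bid is $45209.3); payoff $0.
Change in payoff = $0 − (−$8307.9) = $8307.9.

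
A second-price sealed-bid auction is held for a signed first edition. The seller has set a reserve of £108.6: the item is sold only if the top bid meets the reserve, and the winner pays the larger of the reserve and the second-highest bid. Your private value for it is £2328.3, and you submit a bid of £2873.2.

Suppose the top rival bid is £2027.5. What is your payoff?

Your bid £2873.2 is the highest and exceeds the reserve.
Price = max(second-highest bid, reserve) = max(£2027.5, £108.6) = £2027.5.
Payoff = £2328.3 − £2027.5 = £300.8.

£300.8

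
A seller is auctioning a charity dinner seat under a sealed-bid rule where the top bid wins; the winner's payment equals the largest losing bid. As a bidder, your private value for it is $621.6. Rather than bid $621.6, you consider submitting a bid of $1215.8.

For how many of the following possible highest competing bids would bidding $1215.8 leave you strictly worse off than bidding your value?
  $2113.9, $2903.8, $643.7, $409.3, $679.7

The deviation hurts exactly when the highest competing bid lies strictly between $621.6 and $1215.8 — overbidding then wins at a price above your value.
$2113.9: above both → same outcome either way.
$2903.8: above both → same outcome either way.
$643.7: inside the interval → strictly worse (loss $22.1).
$409.3: below both → same outcome either way.
$679.7: inside the interval → strictly worse (loss $58.1).
Count: 2.

2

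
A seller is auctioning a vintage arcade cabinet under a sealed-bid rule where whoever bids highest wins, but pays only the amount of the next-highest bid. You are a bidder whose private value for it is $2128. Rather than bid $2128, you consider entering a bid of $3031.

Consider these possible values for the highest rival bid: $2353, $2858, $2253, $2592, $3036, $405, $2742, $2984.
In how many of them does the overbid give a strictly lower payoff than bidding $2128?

The deviation hurts exactly when the highest competing bid lies strictly between $2128 and $3031 — overbidding then wins at a price above your value.
$2353: inside the interval → strictly worse (loss $225).
$2858: inside the interval → strictly worse (loss $730).
$2253: inside the interval → strictly worse (loss $125).
$2592: inside the interval → strictly worse (loss $464).
$3036: above both → same outcome either way.
$405: below both → same outcome either way.
$2742: inside the interval → strictly worse (loss $614).
$2984: inside the interval → strictly worse (loss $856).
Count: 6.

6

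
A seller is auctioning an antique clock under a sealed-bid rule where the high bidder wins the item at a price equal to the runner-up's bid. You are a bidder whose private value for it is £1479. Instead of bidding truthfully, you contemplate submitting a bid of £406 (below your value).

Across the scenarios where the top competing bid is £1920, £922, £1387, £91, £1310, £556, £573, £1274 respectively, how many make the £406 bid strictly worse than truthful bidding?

6

The deviation hurts exactly when the highest competing bid lies strictly between £406 and £1479 — underbidding then forfeits a profitable win.
£1920: above both → same outcome either way.
£922: inside the interval → strictly worse (loss £557).
£1387: inside the interval → strictly worse (loss £92).
£91: below both → same outcome either way.
£1310: inside the interval → strictly worse (loss £169).
£556: inside the interval → strictly worse (loss £923).
£573: inside the interval → strictly worse (loss £906).
£1274: inside the interval → strictly worse (loss £205).
Count: 6.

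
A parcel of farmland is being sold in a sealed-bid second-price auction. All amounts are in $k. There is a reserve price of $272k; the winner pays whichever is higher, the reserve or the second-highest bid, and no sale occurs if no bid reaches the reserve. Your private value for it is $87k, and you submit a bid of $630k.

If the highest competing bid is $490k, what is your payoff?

Your bid $630k is the highest and exceeds the reserve.
Price = max(second-highest bid, reserve) = max($490k, $272k) = $490k.
Payoff = $87k − $490k = −$403k.

−$403k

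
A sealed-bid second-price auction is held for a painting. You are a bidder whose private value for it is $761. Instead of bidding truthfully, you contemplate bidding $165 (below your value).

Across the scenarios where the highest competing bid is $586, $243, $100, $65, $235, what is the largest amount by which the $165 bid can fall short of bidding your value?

$586: truthful gives $175, deviation gives $0 → loss $175.
$243: truthful gives $518, deviation gives $0 → loss $518.
$100: same outcome either way → loss $0.
$65: same outcome either way → loss $0.
$235: truthful gives $526, deviation gives $0 → loss $526.
Maximum loss: $526.

$526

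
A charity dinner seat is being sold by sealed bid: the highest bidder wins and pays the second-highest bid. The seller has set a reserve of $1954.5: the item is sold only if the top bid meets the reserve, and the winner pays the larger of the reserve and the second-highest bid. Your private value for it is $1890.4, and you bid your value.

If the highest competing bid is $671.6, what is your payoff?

$0

Your bid $1890.4 is the highest bid but falls below the reserve $1954.5, so the item goes unsold. Payoff $0.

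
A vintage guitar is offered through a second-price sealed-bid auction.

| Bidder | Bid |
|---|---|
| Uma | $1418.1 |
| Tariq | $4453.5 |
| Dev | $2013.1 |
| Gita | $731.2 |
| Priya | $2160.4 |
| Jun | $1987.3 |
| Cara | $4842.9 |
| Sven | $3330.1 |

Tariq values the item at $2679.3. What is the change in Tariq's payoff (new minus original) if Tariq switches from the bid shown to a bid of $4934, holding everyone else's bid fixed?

The highest bid among the other bidders is $4842.9; Tariq's bid doesn't change that.
Original bid $4453.5: Tariq is not highest (top rival bid is $4842.9); payoff $0.
Alternative bid $4934: Tariq is highest, pays the top rival bid $4842.9; payoff $2679.3 − $4842.9 = −$2163.6.
Change in payoff = −$2163.6 − ($0) = −$2163.6.

−$2163.6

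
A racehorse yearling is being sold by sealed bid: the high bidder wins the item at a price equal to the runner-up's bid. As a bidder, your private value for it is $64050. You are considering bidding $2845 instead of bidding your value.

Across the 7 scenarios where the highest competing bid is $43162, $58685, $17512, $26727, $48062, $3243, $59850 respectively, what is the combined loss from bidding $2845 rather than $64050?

The deviation costs you only when the competing bid falls strictly between $2845 and $64050; elsewhere both bids give the same outcome.
$43162: truthful payoff $20888, deviation payoff $0 → loss $20888.
$58685: truthful payoff $5365, deviation payoff $0 → loss $5365.
$17512: truthful payoff $46538, deviation payoff $0 → loss $46538.
$26727: truthful payoff $37323, deviation payoff $0 → loss $37323.
$48062: truthful payoff $15988, deviation payoff $0 → loss $15988.
$3243: truthful payoff $60807, deviation payoff $0 → loss $60807.
$59850: truthful payoff $4200, deviation payoff $0 → loss $4200.
Total loss = $20888 + $5365 + $46538 + $37323 + $15988 + $60807 + $4200 = $191109.

$191109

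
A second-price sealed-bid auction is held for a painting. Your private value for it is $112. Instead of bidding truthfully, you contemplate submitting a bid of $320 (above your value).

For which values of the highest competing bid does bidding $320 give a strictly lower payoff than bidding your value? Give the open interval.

If the competing bid is below $112, both bids win at the same price — no difference.
If it is above $320, both bids lose — no difference.
If it lies strictly between $112 and $320, bidding your value loses (payoff 0) while bidding $320 wins at a price above your value (payoff negative).
So the deviation strictly hurts on the open interval ($112, $320).

($112, $320)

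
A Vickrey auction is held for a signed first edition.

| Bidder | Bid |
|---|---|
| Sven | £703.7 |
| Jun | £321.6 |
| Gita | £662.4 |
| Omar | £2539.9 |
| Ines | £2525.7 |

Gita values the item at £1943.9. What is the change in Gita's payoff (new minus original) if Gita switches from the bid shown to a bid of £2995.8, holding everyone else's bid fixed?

The highest bid among the other bidders is £2539.9; Gita's bid doesn't change that.
Original bid £662.4: Gita is not highest (top rival bid is £2539.9); payoff £0.
Alternative bid £2995.8: Gita is highest, pays the top rival bid £2539.9; payoff £1943.9 − £2539.9 = −£596.
Change in payoff = −£596 − (£0) = −£596.

−£596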